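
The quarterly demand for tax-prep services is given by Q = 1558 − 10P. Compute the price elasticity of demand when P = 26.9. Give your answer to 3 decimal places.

At P = 26.9, Q = 1289.
dQ/dP = −10.
ε = (dQ/dP)(P/Q) = (-10)(26.9/1289).

-0.209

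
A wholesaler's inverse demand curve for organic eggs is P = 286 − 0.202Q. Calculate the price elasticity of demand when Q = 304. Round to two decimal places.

-3.66

At Q = 304, P = 286 − 0.202(304) = 224.59.
dP/dQ = −0.202, so dQ/dP = 1/(−0.202) = -4.950.
ε = (dQ/dP)(P/Q) = (-4.950)(224.59/304).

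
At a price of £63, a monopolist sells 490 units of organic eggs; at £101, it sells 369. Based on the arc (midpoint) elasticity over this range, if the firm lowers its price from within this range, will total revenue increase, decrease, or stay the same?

Arc ε = (-121/38)(82.00/429.5) ≈ -0.608.
|ε| = 0.61 < 1, so demand is inelastic. A price cut therefore reduces total revenue.

decrease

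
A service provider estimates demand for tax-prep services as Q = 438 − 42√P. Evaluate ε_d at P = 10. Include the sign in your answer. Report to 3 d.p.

-0.218

At P = 10, Q = 305.184.
dQ/dP = −42/(2√P) = -6.641.
ε = (dQ/dP)(P/Q) = (-6.641)(10/305.184).
|ε| < 1, so demand is inelastic at this price.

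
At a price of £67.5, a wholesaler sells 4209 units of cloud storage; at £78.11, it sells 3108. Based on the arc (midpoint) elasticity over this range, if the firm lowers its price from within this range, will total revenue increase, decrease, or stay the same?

increase

Arc ε = (-1101/10.61)(72.81/3658.5) ≈ -2.065.
|ε| = 2.07 > 1, so demand is elastic. A price cut therefore raises total revenue.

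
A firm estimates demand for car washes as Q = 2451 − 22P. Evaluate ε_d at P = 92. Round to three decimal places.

At P = 92, Q = 427.
dQ/dP = −22.
ε = (dQ/dP)(P/Q) = (-22)(92/427).

-4.740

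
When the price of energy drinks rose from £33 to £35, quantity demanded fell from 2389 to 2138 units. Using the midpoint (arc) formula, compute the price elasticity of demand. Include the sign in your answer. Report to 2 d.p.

ΔQ = 2138 − 2389 = -251; ΔP = 35 − 33 = 2.
Midpoints: P̄ = 34.00, Q̄ = 2263.5.
ε = (ΔQ/ΔP)(P̄/Q̄) = (-251/2)(34.00/2263.5).

-1.89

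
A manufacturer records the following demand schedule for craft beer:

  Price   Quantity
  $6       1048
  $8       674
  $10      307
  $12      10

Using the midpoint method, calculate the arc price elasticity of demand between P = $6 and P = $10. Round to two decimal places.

-2.19

At P = 6, Q = 1048; at P = 10, Q = 307.
ΔQ = -741, ΔP = 4. Midpoints: P̄ = 8.00, Q̄ = 677.5.
ε = (ΔQ/ΔP)(P̄/Q̄) = (-741/4)(8.00/677.5).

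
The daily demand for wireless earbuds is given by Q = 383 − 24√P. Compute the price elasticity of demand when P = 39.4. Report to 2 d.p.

At P = 39.4, Q = 232.353.
dQ/dP = −24/(2√P) = -1.912.
ε = (dQ/dP)(P/Q) = (-1.912)(39.4/232.353).

-0.32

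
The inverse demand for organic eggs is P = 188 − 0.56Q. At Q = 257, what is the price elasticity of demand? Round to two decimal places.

-0.31

At Q = 257, P = 188 − 0.56(257) = 44.08.
dP/dQ = −0.56, so dQ/dP = 1/(−0.56) = -1.786.
ε = (dQ/dP)(P/Q) = (-1.786)(44.08/257).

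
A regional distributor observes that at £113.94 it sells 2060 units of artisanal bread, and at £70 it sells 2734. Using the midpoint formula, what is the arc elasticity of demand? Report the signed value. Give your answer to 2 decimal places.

ΔQ = 2734 − 2060 = 674; ΔP = 70 − 113.94 = -43.94.
Midpoints: P̄ = 91.97, Q̄ = 2397.0.
ε = (ΔQ/ΔP)(P̄/Q̄) = (674/-43.94)(91.97/2397.0).

-0.59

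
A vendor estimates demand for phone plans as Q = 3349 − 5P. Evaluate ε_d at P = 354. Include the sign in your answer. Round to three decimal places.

At P = 354, Q = 1579.
dQ/dP = −5.
ε = (dQ/dP)(P/Q) = (-5)(354/1579).

-1.121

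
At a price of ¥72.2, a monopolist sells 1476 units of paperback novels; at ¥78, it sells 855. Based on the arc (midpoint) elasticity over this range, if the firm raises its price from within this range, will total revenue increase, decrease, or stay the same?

Arc ε = (-621/5.8)(75.10/1165.5) ≈ -6.899.
|ε| = 6.90 > 1, so demand is elastic. A price rise therefore reduces total revenue.

decrease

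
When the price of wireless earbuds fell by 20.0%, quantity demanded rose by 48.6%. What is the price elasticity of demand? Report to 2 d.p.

ε = %ΔQ / %ΔP = (48.6)/(-20.0) = -2.430.

-2.43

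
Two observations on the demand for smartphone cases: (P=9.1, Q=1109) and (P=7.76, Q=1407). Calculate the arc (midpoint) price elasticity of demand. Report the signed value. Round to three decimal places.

ΔQ = 1407 − 1109 = 298; ΔP = 7.76 − 9.1 = -1.34.
Midpoints: P̄ = 8.43, Q̄ = 1258.0.
ε = (ΔQ/ΔP)(P̄/Q̄) = (298/-1.34)(8.43/1258.0).

-1.490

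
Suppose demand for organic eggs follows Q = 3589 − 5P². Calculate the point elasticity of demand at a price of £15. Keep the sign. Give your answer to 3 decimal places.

-0.913

At P = 15, Q = 2464.
dQ/dP = −10P = -150.
ε = (dQ/dP)(P/Q) = (-150)(15/2464).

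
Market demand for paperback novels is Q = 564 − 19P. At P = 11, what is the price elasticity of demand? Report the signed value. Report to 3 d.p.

At P = 11, Q = 355.
dQ/dP = −19.
ε = (dQ/dP)(P/Q) = (-19)(11/355).

-0.589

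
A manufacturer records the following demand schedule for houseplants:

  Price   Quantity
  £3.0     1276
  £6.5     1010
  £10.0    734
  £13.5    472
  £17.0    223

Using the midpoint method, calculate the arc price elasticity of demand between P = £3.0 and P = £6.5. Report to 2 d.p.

At P = 3.0, Q = 1276; at P = 6.5, Q = 1010.
ΔQ = -266, ΔP = 3.5. Midpoints: P̄ = 4.75, Q̄ = 1143.0.
ε = (ΔQ/ΔP)(P̄/Q̄) = (-266/3.5)(4.75/1143.0).

-0.32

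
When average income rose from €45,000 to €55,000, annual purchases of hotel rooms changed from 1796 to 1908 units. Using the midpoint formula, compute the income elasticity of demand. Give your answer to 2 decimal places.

ΔQ = 112, ΔI = 10000. Midpoints: Ī = 50,000, Q̄ = 1852.0.
ε_I = (ΔQ/ΔI)(Ī/Q̄) = (112/10000)(50000/1852.0).

0.30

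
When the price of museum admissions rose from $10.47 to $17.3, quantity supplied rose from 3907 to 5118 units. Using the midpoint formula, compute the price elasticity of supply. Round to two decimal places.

0.55

ΔQ = 5118 − 3907 = 1211; ΔP = 17.3 − 10.47 = 6.83.
Midpoints: P̄ = 13.89, Q̄ = 4512.5.
ε_s = (ΔQ/ΔP)(P̄/Q̄) = (1211/6.83)(13.89/4512.5).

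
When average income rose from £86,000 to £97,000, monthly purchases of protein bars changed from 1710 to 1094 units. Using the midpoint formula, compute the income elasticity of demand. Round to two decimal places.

-3.65

ΔQ = -616, ΔI = 11000. Midpoints: Ī = 91,500, Q̄ = 1402.0.
ε_I = (ΔQ/ΔI)(Ī/Q̄) = (-616/11000)(91500/1402.0).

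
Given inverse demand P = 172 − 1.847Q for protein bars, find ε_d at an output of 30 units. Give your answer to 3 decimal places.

-2.104

At Q = 30, P = 172 − 1.847(30) = 116.59.
dP/dQ = −1.847, so dQ/dP = 1/(−1.847) = -0.541.
ε = (dQ/dP)(P/Q) = (-0.541)(116.59/30).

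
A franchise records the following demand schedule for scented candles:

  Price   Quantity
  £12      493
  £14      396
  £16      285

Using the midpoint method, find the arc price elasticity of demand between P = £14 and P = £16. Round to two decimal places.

At P = 14, Q = 396; at P = 16, Q = 285.
ΔQ = -111, ΔP = 2. Midpoints: P̄ = 15.00, Q̄ = 340.5.
ε = (ΔQ/ΔP)(P̄/Q̄) = (-111/2)(15.00/340.5).

-2.44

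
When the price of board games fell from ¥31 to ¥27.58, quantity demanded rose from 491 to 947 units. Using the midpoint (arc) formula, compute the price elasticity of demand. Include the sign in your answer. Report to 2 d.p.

-5.43

ΔQ = 947 − 491 = 456; ΔP = 27.58 − 31 = -3.42.
Midpoints: P̄ = 29.29, Q̄ = 719.0.
ε = (ΔQ/ΔP)(P̄/Q̄) = (456/-3.42)(29.29/719.0).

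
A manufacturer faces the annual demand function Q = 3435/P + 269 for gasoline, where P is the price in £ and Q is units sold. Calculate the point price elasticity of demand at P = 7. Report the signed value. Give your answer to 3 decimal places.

-0.646

At P = 7, Q = 759.714.
dQ/dP = −3435/P² = -70.102.
ε = (dQ/dP)(P/Q) = (-70.102)(7/759.714).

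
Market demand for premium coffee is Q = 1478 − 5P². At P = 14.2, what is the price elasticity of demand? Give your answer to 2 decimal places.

At P = 14.2, Q = 469.800.
dQ/dP = −10P = -142.
ε = (dQ/dP)(P/Q) = (-142)(14.2/469.800).
|ε| > 1, so demand is elastic at this price.

-4.29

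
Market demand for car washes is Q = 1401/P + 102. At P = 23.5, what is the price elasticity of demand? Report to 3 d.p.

-0.369

At P = 23.5, Q = 161.617.
dQ/dP = −1401/P² = -2.537.
ε = (dQ/dP)(P/Q) = (-2.537)(23.5/161.617).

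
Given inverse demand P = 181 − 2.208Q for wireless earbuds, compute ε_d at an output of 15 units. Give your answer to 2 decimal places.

At Q = 15, P = 181 − 2.208(15) = 147.88.
dP/dQ = −2.208, so dQ/dP = 1/(−2.208) = -0.453.
ε = (dQ/dP)(P/Q) = (-0.453)(147.88/15).

-4.46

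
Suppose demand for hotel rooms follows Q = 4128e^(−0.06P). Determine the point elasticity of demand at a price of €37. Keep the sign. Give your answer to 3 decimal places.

At P = 37, Q = 448.338.
dQ/dP = −0.06·4128e^(−0.06P) = −0.06Q = -26.900.
ε = (dQ/dP)(P/Q) = (-26.900)(37/448.338).

-2.220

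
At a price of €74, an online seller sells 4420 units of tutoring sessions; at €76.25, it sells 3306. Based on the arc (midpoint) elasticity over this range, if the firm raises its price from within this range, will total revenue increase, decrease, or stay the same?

Arc ε = (-1114/2.25)(75.12/3863.0) ≈ -9.629.
|ε| = 9.63 > 1, so demand is elastic. A price rise therefore reduces total revenue.

decrease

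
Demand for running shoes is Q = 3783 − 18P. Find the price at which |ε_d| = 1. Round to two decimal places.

For linear demand Q = a − bP, ε = −bP/(a − bP). |ε| = 1 when bP = a − bP, i.e. P = a/(2b).
P = 3783/(2·18) = 3783/36 = 105.0833.

105.08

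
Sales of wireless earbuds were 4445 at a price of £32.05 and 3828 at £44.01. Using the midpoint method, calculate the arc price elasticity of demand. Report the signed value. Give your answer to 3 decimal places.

ΔQ = 3828 − 4445 = -617; ΔP = 44.01 − 32.05 = 11.96.
Midpoints: P̄ = 38.03, Q̄ = 4136.5.
ε = (ΔQ/ΔP)(P̄/Q̄) = (-617/11.96)(38.03/4136.5).

-0.474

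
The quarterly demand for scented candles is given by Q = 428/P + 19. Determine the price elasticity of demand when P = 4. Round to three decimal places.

-0.849

At P = 4, Q = 126.
dQ/dP = −428/P² = -26.750.
ε = (dQ/dP)(P/Q) = (-26.750)(4/126).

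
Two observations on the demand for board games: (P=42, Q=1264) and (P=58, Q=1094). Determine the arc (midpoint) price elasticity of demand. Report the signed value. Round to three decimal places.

-0.451

ΔQ = 1094 − 1264 = -170; ΔP = 58 − 42 = 16.
Midpoints: P̄ = 50.00, Q̄ = 1179.0.
ε = (ΔQ/ΔP)(P̄/Q̄) = (-170/16)(50.00/1179.0).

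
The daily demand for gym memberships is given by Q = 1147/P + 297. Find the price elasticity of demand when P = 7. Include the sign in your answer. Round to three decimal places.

-0.356

At P = 7, Q = 460.857.
dQ/dP = −1147/P² = -23.408.
ε = (dQ/dP)(P/Q) = (-23.408)(7/460.857).
|ε| < 1, so demand is inelastic at this price.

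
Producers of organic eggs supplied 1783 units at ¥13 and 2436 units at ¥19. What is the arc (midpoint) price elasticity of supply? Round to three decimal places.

0.825

ΔQ = 2436 − 1783 = 653; ΔP = 19 − 13 = 6.
Midpoints: P̄ = 16.00, Q̄ = 2109.5.
ε_s = (ΔQ/ΔP)(P̄/Q̄) = (653/6)(16.00/2109.5).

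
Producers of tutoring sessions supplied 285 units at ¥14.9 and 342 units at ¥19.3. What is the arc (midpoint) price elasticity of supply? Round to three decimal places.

ΔQ = 342 − 285 = 57; ΔP = 19.3 − 14.9 = 4.4.
Midpoints: P̄ = 17.10, Q̄ = 313.5.
ε_s = (ΔQ/ΔP)(P̄/Q̄) = (57/4.4)(17.10/313.5).

0.707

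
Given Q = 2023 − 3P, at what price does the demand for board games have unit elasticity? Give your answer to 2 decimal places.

337.17

For linear demand Q = a − bP, ε = −bP/(a − bP). |ε| = 1 when bP = a − bP, i.e. P = a/(2b).
P = 2023/(2·3) = 2023/6 = 337.1667.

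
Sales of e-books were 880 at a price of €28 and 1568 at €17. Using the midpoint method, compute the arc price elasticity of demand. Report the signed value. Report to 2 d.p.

ΔQ = 1568 − 880 = 688; ΔP = 17 − 28 = -11.
Midpoints: P̄ = 22.50, Q̄ = 1224.0.
ε = (ΔQ/ΔP)(P̄/Q̄) = (688/-11)(22.50/1224.0).

-1.15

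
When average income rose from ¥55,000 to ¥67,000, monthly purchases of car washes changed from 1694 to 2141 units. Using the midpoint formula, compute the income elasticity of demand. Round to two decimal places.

ΔQ = 447, ΔI = 12000. Midpoints: Ī = 61,000, Q̄ = 1917.5.
ε_I = (ΔQ/ΔI)(Ī/Q̄) = (447/12000)(61000/1917.5).
ε_I > 0, so the good is normal.

1.19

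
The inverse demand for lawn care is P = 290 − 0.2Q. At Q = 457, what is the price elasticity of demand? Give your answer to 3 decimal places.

At Q = 457, P = 290 − 0.2(457) = 198.60.
dP/dQ = −0.2, so dQ/dP = 1/(−0.2) = -5.000.
ε = (dQ/dP)(P/Q) = (-5.000)(198.60/457).

-2.173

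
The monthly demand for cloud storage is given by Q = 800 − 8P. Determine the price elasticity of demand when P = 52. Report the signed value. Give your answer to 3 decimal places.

-1.083

At P = 52, Q = 384.
dQ/dP = −8.
ε = (dQ/dP)(P/Q) = (-8)(52/384).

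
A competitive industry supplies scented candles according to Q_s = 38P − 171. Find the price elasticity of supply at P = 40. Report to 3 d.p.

1.127

At P = 40, Q_s = 1349.
dQ_s/dP = 38.
ε_s = (dQ_s/dP)(P/Q_s) = (38)(40/1349).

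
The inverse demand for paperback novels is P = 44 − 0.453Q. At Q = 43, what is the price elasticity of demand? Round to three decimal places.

-1.259

At Q = 43, P = 44 − 0.453(43) = 24.52.
dP/dQ = −0.453, so dQ/dP = 1/(−0.453) = -2.208.
ε = (dQ/dP)(P/Q) = (-2.208)(24.52/43).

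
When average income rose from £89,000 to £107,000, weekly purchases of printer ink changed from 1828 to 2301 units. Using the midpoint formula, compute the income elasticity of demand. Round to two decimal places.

1.25

ΔQ = 473, ΔI = 18000. Midpoints: Ī = 98,000, Q̄ = 2064.5.
ε_I = (ΔQ/ΔI)(Ī/Q̄) = (473/18000)(98000/2064.5).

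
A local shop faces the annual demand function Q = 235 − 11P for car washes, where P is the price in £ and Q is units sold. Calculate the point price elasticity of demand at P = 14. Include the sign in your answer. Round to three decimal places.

-1.901

At P = 14, Q = 81.
dQ/dP = −11.
ε = (dQ/dP)(P/Q) = (-11)(14/81).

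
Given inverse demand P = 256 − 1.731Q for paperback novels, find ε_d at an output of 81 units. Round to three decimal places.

At Q = 81, P = 256 − 1.731(81) = 115.79.
dP/dQ = −1.731, so dQ/dP = 1/(−1.731) = -0.578.
ε = (dQ/dP)(P/Q) = (-0.578)(115.79/81).

-0.826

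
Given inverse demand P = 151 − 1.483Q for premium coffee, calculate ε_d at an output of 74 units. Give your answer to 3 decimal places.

At Q = 74, P = 151 − 1.483(74) = 41.26.
dP/dQ = −1.483, so dQ/dP = 1/(−1.483) = -0.674.
ε = (dQ/dP)(P/Q) = (-0.674)(41.26/74).

-0.376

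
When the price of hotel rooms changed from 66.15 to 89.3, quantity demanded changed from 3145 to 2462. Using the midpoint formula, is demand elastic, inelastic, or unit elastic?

inelastic

Arc ε ≈ -0.818.
|ε| = 0.82 < 1.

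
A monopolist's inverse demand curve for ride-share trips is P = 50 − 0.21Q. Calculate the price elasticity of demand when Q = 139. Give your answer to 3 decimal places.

At Q = 139, P = 50 − 0.21(139) = 20.81.
dP/dQ = −0.21, so dQ/dP = 1/(−0.21) = -4.762.
ε = (dQ/dP)(P/Q) = (-4.762)(20.81/139).

-0.713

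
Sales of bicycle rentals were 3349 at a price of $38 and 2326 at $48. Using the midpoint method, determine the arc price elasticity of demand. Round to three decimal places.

-1.550

ΔQ = 2326 − 3349 = -1023; ΔP = 48 − 38 = 10.
Midpoints: P̄ = 43.00, Q̄ = 2837.5.
ε = (ΔQ/ΔP)(P̄/Q̄) = (-1023/10)(43.00/2837.5).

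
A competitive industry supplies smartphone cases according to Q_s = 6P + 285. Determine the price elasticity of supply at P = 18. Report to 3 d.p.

At P = 18, Q_s = 393.
dQ_s/dP = 6.
ε_s = (dQ_s/dP)(P/Q_s) = (6)(18/393).

0.275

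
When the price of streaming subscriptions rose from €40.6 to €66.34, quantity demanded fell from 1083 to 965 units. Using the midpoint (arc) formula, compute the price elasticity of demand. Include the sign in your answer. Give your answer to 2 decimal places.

-0.24

ΔQ = 965 − 1083 = -118; ΔP = 66.34 − 40.6 = 25.74.
Midpoints: P̄ = 53.47, Q̄ = 1024.0.
ε = (ΔQ/ΔP)(P̄/Q̄) = (-118/25.74)(53.47/1024.0).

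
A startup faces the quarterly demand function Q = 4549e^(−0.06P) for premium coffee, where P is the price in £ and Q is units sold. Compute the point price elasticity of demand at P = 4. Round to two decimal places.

-0.24

At P = 4, Q = 3578.370.
dQ/dP = −0.06·4549e^(−0.06P) = −0.06Q = -214.702.
ε = (dQ/dP)(P/Q) = (-214.702)(4/3578.370).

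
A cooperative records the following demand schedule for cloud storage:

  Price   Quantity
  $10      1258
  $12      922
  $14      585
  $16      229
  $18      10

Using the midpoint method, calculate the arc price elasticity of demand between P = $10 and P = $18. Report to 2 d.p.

At P = 10, Q = 1258; at P = 18, Q = 10.
ΔQ = -1248, ΔP = 8. Midpoints: P̄ = 14.00, Q̄ = 634.0.
ε = (ΔQ/ΔP)(P̄/Q̄) = (-1248/8)(14.00/634.0).

-3.44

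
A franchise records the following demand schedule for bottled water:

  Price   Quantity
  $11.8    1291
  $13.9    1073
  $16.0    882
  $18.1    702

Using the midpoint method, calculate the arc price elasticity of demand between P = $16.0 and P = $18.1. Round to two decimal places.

At P = 16.0, Q = 882; at P = 18.1, Q = 702.
ΔQ = -180, ΔP = 2.1. Midpoints: P̄ = 17.05, Q̄ = 792.0.
ε = (ΔQ/ΔP)(P̄/Q̄) = (-180/2.1)(17.05/792.0).

-1.85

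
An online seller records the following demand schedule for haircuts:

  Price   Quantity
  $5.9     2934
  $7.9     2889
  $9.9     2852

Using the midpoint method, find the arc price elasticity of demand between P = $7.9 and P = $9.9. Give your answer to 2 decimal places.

-0.06

At P = 7.9, Q = 2889; at P = 9.9, Q = 2852.
ΔQ = -37, ΔP = 2.0. Midpoints: P̄ = 8.90, Q̄ = 2870.5.
ε = (ΔQ/ΔP)(P̄/Q̄) = (-37/2.0)(8.90/2870.5).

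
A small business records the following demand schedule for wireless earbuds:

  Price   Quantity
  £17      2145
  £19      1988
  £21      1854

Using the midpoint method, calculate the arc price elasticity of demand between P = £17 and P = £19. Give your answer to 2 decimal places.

At P = 17, Q = 2145; at P = 19, Q = 1988.
ΔQ = -157, ΔP = 2. Midpoints: P̄ = 18.00, Q̄ = 2066.5.
ε = (ΔQ/ΔP)(P̄/Q̄) = (-157/2)(18.00/2066.5).

-0.68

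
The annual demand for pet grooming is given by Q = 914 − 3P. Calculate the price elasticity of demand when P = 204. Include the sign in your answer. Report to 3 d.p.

At P = 204, Q = 302.
dQ/dP = −3.
ε = (dQ/dP)(P/Q) = (-3)(204/302).

-2.026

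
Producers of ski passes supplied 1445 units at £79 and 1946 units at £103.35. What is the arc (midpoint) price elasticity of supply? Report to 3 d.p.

1.106

ΔQ = 1946 − 1445 = 501; ΔP = 103.35 − 79 = 24.35.
Midpoints: P̄ = 91.17, Q̄ = 1695.5.
ε_s = (ΔQ/ΔP)(P̄/Q̄) = (501/24.35)(91.17/1695.5).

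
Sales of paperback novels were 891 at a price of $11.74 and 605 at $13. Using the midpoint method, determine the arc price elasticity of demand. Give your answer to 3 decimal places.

ΔQ = 605 − 891 = -286; ΔP = 13 − 11.74 = 1.26.
Midpoints: P̄ = 12.37, Q̄ = 748.0.
ε = (ΔQ/ΔP)(P̄/Q̄) = (-286/1.26)(12.37/748.0).

-3.754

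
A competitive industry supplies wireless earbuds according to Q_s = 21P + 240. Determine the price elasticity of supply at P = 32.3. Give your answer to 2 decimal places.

At P = 32.3, Q_s = 918.30.
dQ_s/dP = 21.
ε_s = (dQ_s/dP)(P/Q_s) = (21)(32.3/918.30).

0.74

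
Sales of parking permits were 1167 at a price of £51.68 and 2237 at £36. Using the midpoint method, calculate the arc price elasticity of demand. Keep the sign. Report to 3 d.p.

ΔQ = 2237 − 1167 = 1070; ΔP = 36 − 51.68 = -15.68.
Midpoints: P̄ = 43.84, Q̄ = 1702.0.
ε = (ΔQ/ΔP)(P̄/Q̄) = (1070/-15.68)(43.84/1702.0).

-1.758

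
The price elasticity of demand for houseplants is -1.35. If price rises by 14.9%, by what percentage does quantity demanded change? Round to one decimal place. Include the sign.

%ΔQ ≈ ε × %ΔP = (-1.35)(14.9%) = -20.12%.

-20.1%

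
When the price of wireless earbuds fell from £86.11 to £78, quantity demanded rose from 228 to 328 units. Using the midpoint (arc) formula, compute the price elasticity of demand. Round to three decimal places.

ΔQ = 328 − 228 = 100; ΔP = 78 − 86.11 = -8.11.
Midpoints: P̄ = 82.06, Q̄ = 278.0.
ε = (ΔQ/ΔP)(P̄/Q̄) = (100/-8.11)(82.06/278.0).

-3.639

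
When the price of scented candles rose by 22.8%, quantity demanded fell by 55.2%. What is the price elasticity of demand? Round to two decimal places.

-2.42

ε = %ΔQ / %ΔP = (-55.2)/(22.8) = -2.421.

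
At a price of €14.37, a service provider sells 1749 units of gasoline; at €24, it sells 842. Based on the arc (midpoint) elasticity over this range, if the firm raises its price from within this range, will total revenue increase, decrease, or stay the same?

decrease

Arc ε = (-907/9.63)(19.18/1295.5) ≈ -1.395.
|ε| = 1.39 > 1, so demand is elastic. A price rise therefore reduces total revenue.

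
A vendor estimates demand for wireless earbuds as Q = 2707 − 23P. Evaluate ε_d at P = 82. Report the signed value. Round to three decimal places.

At P = 82, Q = 821.
dQ/dP = −23.
ε = (dQ/dP)(P/Q) = (-23)(82/821).
|ε| > 1, so demand is elastic at this price.

-2.297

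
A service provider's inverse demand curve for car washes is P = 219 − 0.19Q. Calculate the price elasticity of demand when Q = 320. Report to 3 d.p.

-2.602

At Q = 320, P = 219 − 0.19(320) = 158.20.
dP/dQ = −0.19, so dQ/dP = 1/(−0.19) = -5.263.
ε = (dQ/dP)(P/Q) = (-5.263)(158.20/320).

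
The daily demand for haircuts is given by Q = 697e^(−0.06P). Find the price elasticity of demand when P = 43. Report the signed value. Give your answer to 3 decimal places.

-2.580

At P = 43, Q = 52.814.
dQ/dP = −0.06·697e^(−0.06P) = −0.06Q = -3.169.
ε = (dQ/dP)(P/Q) = (-3.169)(43/52.814).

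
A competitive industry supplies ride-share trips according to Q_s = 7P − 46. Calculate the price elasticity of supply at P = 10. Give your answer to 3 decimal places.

At P = 10, Q_s = 24.
dQ_s/dP = 7.
ε_s = (dQ_s/dP)(P/Q_s) = (7)(10/24).

2.917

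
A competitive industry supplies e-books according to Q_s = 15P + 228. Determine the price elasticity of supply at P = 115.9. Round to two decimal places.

0.88

At P = 115.9, Q_s = 1966.50.
dQ_s/dP = 15.
ε_s = (dQ_s/dP)(P/Q_s) = (15)(115.9/1966.50).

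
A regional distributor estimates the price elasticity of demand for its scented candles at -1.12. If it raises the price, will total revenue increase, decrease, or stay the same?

decrease

|ε| = 1.12 > 1, so demand is elastic. A price rise therefore reduces total revenue.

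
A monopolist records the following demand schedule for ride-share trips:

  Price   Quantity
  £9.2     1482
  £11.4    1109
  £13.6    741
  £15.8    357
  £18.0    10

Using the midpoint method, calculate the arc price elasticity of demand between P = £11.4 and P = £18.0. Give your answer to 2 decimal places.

-4.37

At P = 11.4, Q = 1109; at P = 18.0, Q = 10.
ΔQ = -1099, ΔP = 6.6. Midpoints: P̄ = 14.70, Q̄ = 559.5.
ε = (ΔQ/ΔP)(P̄/Q̄) = (-1099/6.6)(14.70/559.5).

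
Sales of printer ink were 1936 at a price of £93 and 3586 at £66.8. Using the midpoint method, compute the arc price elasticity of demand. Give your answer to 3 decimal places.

-1.822

ΔQ = 3586 − 1936 = 1650; ΔP = 66.8 − 93 = -26.2.
Midpoints: P̄ = 79.90, Q̄ = 2761.0.
ε = (ΔQ/ΔP)(P̄/Q̄) = (1650/-26.2)(79.90/2761.0).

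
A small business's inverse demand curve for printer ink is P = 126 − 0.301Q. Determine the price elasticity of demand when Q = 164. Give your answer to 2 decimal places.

At Q = 164, P = 126 − 0.301(164) = 76.64.
dP/dQ = −0.301, so dQ/dP = 1/(−0.301) = -3.322.
ε = (dQ/dP)(P/Q) = (-3.322)(76.64/164).

-1.55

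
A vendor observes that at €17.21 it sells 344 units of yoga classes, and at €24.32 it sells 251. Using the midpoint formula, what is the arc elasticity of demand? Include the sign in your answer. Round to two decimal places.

ΔQ = 251 − 344 = -93; ΔP = 24.32 − 17.21 = 7.11.
Midpoints: P̄ = 20.77, Q̄ = 297.5.
ε = (ΔQ/ΔP)(P̄/Q̄) = (-93/7.11)(20.77/297.5).

-0.91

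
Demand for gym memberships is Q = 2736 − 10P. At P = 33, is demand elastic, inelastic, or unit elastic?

inelastic

Q = 2406, dQ/dP = -10.
ε = (dQ/dP)(P/Q) ≈ -0.137.
|ε| = 0.14 < 1.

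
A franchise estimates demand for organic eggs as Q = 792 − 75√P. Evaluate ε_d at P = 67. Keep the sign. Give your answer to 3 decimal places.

At P = 67, Q = 178.099.
dQ/dP = −75/(2√P) = -4.581.
ε = (dQ/dP)(P/Q) = (-4.581)(67/178.099).
|ε| > 1, so demand is elastic at this price.

-1.723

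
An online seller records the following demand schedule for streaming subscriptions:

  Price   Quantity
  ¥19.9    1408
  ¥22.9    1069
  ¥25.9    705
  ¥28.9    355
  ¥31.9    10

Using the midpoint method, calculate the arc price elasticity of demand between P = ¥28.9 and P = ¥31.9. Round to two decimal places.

At P = 28.9, Q = 355; at P = 31.9, Q = 10.
ΔQ = -345, ΔP = 3.0. Midpoints: P̄ = 30.40, Q̄ = 182.5.
ε = (ΔQ/ΔP)(P̄/Q̄) = (-345/3.0)(30.40/182.5).

-19.16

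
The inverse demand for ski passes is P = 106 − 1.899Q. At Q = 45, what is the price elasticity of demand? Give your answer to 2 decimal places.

At Q = 45, P = 106 − 1.899(45) = 20.55.
dP/dQ = −1.899, so dQ/dP = 1/(−1.899) = -0.527.
ε = (dQ/dP)(P/Q) = (-0.527)(20.55/45).

-0.24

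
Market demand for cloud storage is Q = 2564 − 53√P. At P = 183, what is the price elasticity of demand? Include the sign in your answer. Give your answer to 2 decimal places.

At P = 183, Q = 1847.029.
dQ/dP = −53/(2√P) = -1.959.
ε = (dQ/dP)(P/Q) = (-1.959)(183/1847.029).

-0.19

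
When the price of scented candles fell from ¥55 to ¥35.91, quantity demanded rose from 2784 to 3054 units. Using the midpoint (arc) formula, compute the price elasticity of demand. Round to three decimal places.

-0.220

ΔQ = 3054 − 2784 = 270; ΔP = 35.91 − 55 = -19.09.
Midpoints: P̄ = 45.45, Q̄ = 2919.0.
ε = (ΔQ/ΔP)(P̄/Q̄) = (270/-19.09)(45.45/2919.0).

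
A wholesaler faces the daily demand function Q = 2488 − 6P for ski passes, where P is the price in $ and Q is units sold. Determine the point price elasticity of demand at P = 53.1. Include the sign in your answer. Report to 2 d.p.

At P = 53.1, Q = 2169.400.
dQ/dP = −6.
ε = (dQ/dP)(P/Q) = (-6)(53.1/2169.400).
|ε| < 1, so demand is inelastic at this price.

-0.15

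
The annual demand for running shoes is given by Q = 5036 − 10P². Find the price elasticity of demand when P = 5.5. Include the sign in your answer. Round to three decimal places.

-0.128

At P = 5.5, Q = 4733.500.
dQ/dP = −20P = -110.
ε = (dQ/dP)(P/Q) = (-110)(5.5/4733.500).
|ε| < 1, so demand is inelastic at this price.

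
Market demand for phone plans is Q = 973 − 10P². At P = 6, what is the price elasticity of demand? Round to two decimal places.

At P = 6, Q = 613.
dQ/dP = −20P = -120.
ε = (dQ/dP)(P/Q) = (-120)(6/613).
|ε| > 1, so demand is elastic at this price.

-1.17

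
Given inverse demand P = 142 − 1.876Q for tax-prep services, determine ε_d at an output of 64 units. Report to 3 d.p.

-0.183

At Q = 64, P = 142 − 1.876(64) = 21.94.
dP/dQ = −1.876, so dQ/dP = 1/(−1.876) = -0.533.
ε = (dQ/dP)(P/Q) = (-0.533)(21.94/64).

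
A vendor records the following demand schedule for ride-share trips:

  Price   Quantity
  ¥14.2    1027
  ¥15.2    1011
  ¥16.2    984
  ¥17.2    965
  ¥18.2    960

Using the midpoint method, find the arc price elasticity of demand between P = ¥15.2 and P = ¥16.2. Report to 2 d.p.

At P = 15.2, Q = 1011; at P = 16.2, Q = 984.
ΔQ = -27, ΔP = 1.0. Midpoints: P̄ = 15.70, Q̄ = 997.5.
ε = (ΔQ/ΔP)(P̄/Q̄) = (-27/1.0)(15.70/997.5).

-0.42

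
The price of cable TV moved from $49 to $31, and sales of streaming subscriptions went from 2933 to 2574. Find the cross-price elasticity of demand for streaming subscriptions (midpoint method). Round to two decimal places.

ΔQ_x = 2574 − 2933 = -359; ΔP_y = 31 − 49 = -18.
Midpoints: P̄_y = 40.00, Q̄_x = 2753.5.
ε_xy = (ΔQ_x/ΔP_y)(P̄_y/Q̄_x) = (-359/-18)(40.00/2753.5).
ε_xy > 0, so the goods are substitutes.

0.29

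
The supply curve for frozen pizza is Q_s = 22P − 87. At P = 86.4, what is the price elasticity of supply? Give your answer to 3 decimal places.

1.048

At P = 86.4, Q_s = 1813.80.
dQ_s/dP = 22.
ε_s = (dQ_s/dP)(P/Q_s) = (22)(86.4/1813.80).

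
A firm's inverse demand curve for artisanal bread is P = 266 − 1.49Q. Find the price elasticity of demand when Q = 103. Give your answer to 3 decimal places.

At Q = 103, P = 266 − 1.49(103) = 112.53.
dP/dQ = −1.49, so dQ/dP = 1/(−1.49) = -0.671.
ε = (dQ/dP)(P/Q) = (-0.671)(112.53/103).

-0.733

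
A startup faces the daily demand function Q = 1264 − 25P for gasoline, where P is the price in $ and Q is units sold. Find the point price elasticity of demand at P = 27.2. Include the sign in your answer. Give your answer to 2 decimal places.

-1.16

At P = 27.2, Q = 584.
dQ/dP = −25.
ε = (dQ/dP)(P/Q) = (-25)(27.2/584).
|ε| > 1, so demand is elastic at this price.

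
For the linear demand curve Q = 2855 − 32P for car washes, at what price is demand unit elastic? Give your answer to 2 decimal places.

For linear demand Q = a − bP, ε = −bP/(a − bP). |ε| = 1 when bP = a − bP, i.e. P = a/(2b).
P = 2855/(2·32) = 2855/64 = 44.6094.

44.61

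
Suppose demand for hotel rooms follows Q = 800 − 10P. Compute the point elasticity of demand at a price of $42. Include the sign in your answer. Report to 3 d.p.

At P = 42, Q = 380.
dQ/dP = −10.
ε = (dQ/dP)(P/Q) = (-10)(42/380).

-1.105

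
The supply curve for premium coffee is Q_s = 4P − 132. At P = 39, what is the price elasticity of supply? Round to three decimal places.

At P = 39, Q_s = 24.
dQ_s/dP = 4.
ε_s = (dQ_s/dP)(P/Q_s) = (4)(39/24).

6.500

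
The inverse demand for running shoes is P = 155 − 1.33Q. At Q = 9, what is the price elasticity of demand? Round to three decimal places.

At Q = 9, P = 155 − 1.33(9) = 143.03.
dP/dQ = −1.33, so dQ/dP = 1/(−1.33) = -0.752.
ε = (dQ/dP)(P/Q) = (-0.752)(143.03/9).

-11.949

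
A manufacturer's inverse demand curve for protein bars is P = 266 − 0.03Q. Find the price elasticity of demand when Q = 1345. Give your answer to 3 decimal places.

-5.592

At Q = 1345, P = 266 − 0.03(1345) = 225.65.
dP/dQ = −0.03, so dQ/dP = 1/(−0.03) = -33.333.
ε = (dQ/dP)(P/Q) = (-33.333)(225.65/1345).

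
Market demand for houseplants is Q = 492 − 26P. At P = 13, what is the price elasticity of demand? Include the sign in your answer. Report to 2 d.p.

-2.19

At P = 13, Q = 154.
dQ/dP = −26.
ε = (dQ/dP)(P/Q) = (-26)(13/154).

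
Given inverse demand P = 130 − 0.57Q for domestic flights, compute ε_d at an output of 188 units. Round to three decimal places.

At Q = 188, P = 130 − 0.57(188) = 22.84.
dP/dQ = −0.57, so dQ/dP = 1/(−0.57) = -1.754.
ε = (dQ/dP)(P/Q) = (-1.754)(22.84/188).

-0.213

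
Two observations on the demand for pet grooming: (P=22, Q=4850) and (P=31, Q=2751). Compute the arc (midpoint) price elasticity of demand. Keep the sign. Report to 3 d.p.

ΔQ = 2751 − 4850 = -2099; ΔP = 31 − 22 = 9.
Midpoints: P̄ = 26.50, Q̄ = 3800.5.
ε = (ΔQ/ΔP)(P̄/Q̄) = (-2099/9)(26.50/3800.5).

-1.626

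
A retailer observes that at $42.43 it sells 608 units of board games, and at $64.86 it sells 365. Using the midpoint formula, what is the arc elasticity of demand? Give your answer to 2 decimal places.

ΔQ = 365 − 608 = -243; ΔP = 64.86 − 42.43 = 22.43.
Midpoints: P̄ = 53.64, Q̄ = 486.5.
ε = (ΔQ/ΔP)(P̄/Q̄) = (-243/22.43)(53.64/486.5).

-1.19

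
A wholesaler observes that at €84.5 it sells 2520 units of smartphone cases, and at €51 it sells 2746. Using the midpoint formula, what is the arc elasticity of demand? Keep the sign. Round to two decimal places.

ΔQ = 2746 − 2520 = 226; ΔP = 51 − 84.5 = -33.5.
Midpoints: P̄ = 67.75, Q̄ = 2633.0.
ε = (ΔQ/ΔP)(P̄/Q̄) = (226/-33.5)(67.75/2633.0).

-0.17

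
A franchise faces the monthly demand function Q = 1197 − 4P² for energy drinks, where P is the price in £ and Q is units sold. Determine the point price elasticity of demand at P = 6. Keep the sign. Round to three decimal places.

At P = 6, Q = 1053.
dQ/dP = −8P = -48.
ε = (dQ/dP)(P/Q) = (-48)(6/1053).

-0.274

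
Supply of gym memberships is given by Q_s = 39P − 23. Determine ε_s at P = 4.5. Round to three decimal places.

At P = 4.5, Q_s = 152.50.
dQ_s/dP = 39.
ε_s = (dQ_s/dP)(P/Q_s) = (39)(4.5/152.50).

1.151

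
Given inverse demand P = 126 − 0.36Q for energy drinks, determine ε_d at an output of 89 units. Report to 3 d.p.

-2.933

At Q = 89, P = 126 − 0.36(89) = 93.96.
dP/dQ = −0.36, so dQ/dP = 1/(−0.36) = -2.778.
ε = (dQ/dP)(P/Q) = (-2.778)(93.96/89).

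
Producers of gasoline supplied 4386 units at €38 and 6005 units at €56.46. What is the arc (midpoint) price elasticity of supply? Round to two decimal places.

0.80

ΔQ = 6005 − 4386 = 1619; ΔP = 56.46 − 38 = 18.46.
Midpoints: P̄ = 47.23, Q̄ = 5195.5.
ε_s = (ΔQ/ΔP)(P̄/Q̄) = (1619/18.46)(47.23/5195.5).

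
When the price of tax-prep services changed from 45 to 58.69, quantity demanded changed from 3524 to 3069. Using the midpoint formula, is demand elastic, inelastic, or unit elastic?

inelastic

Arc ε ≈ -0.523.
|ε| = 0.52 < 1.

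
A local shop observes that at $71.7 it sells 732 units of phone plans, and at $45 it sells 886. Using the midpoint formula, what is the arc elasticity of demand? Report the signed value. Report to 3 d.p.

ΔQ = 886 − 732 = 154; ΔP = 45 − 71.7 = -26.7.
Midpoints: P̄ = 58.35, Q̄ = 809.0.
ε = (ΔQ/ΔP)(P̄/Q̄) = (154/-26.7)(58.35/809.0).

-0.416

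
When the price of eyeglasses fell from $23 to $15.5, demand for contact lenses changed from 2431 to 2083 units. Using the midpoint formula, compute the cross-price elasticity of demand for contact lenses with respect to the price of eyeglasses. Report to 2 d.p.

ΔQ_x = 2083 − 2431 = -348; ΔP_y = 15.5 − 23 = -7.5.
Midpoints: P̄_y = 19.25, Q̄_x = 2257.0.
ε_xy = (ΔQ_x/ΔP_y)(P̄_y/Q̄_x) = (-348/-7.5)(19.25/2257.0).
ε_xy > 0, so the goods are substitutes.

0.40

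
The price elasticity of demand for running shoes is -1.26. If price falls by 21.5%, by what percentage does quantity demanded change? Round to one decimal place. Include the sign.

%ΔQ ≈ ε × %ΔP = (-1.26)(-21.5%) = 27.09%.

27.1%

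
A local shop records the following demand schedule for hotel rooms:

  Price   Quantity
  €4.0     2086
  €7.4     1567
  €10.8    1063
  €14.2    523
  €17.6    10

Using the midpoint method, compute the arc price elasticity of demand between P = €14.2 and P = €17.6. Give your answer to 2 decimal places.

At P = 14.2, Q = 523; at P = 17.6, Q = 10.
ΔQ = -513, ΔP = 3.4. Midpoints: P̄ = 15.90, Q̄ = 266.5.
ε = (ΔQ/ΔP)(P̄/Q̄) = (-513/3.4)(15.90/266.5).

-9.00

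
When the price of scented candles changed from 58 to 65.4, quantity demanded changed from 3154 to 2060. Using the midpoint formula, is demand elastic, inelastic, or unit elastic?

elastic

Arc ε ≈ -3.499.
|ε| = 3.50 > 1.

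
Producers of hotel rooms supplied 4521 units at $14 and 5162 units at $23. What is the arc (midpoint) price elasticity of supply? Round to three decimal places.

0.272

ΔQ = 5162 − 4521 = 641; ΔP = 23 − 14 = 9.
Midpoints: P̄ = 18.50, Q̄ = 4841.5.
ε_s = (ΔQ/ΔP)(P̄/Q̄) = (641/9)(18.50/4841.5).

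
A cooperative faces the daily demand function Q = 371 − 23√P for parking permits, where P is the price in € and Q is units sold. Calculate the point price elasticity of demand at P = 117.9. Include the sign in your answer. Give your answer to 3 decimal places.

At P = 117.9, Q = 121.262.
dQ/dP = −23/(2√P) = -1.059.
ε = (dQ/dP)(P/Q) = (-1.059)(117.9/121.262).

-1.030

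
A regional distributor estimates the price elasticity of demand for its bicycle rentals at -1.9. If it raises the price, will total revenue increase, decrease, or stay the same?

|ε| = 1.90 > 1, so demand is elastic. A price rise therefore reduces total revenue.

decrease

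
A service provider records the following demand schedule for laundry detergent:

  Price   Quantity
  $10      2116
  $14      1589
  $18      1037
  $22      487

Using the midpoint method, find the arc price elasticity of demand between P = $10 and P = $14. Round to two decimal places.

-0.85

At P = 10, Q = 2116; at P = 14, Q = 1589.
ΔQ = -527, ΔP = 4. Midpoints: P̄ = 12.00, Q̄ = 1852.5.
ε = (ΔQ/ΔP)(P̄/Q̄) = (-527/4)(12.00/1852.5).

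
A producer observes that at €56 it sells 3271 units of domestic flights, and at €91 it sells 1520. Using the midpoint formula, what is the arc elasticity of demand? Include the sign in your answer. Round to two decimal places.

ΔQ = 1520 − 3271 = -1751; ΔP = 91 − 56 = 35.
Midpoints: P̄ = 73.50, Q̄ = 2395.5.
ε = (ΔQ/ΔP)(P̄/Q̄) = (-1751/35)(73.50/2395.5).

-1.54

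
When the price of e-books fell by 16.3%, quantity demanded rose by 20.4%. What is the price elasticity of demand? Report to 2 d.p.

ε = %ΔQ / %ΔP = (20.4)/(-16.3) = -1.252.

-1.25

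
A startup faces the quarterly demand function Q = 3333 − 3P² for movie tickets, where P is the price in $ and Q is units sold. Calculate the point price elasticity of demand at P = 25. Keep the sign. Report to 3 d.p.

At P = 25, Q = 1458.
dQ/dP = −6P = -150.
ε = (dQ/dP)(P/Q) = (-150)(25/1458).

-2.572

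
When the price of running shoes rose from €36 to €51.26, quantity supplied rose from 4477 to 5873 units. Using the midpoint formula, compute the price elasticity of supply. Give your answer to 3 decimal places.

ΔQ = 5873 − 4477 = 1396; ΔP = 51.26 − 36 = 15.26.
Midpoints: P̄ = 43.63, Q̄ = 5175.0.
ε_s = (ΔQ/ΔP)(P̄/Q̄) = (1396/15.26)(43.63/5175.0).

0.771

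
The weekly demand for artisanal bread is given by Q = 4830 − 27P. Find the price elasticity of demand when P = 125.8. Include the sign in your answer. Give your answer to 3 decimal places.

At P = 125.8, Q = 1433.400.
dQ/dP = −27.
ε = (dQ/dP)(P/Q) = (-27)(125.8/1433.400).

-2.370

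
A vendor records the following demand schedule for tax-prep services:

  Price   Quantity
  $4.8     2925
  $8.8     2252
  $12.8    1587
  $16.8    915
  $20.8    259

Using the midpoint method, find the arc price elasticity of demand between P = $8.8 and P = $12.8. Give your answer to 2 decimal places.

-0.94

At P = 8.8, Q = 2252; at P = 12.8, Q = 1587.
ΔQ = -665, ΔP = 4.0. Midpoints: P̄ = 10.80, Q̄ = 1919.5.
ε = (ΔQ/ΔP)(P̄/Q̄) = (-665/4.0)(10.80/1919.5).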